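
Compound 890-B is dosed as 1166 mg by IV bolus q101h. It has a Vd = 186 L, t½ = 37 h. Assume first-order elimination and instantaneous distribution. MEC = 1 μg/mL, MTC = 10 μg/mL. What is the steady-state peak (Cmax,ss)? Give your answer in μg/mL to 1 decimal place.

Over one 101-h interval, 101/37 ≈ 2.7297 half-lives elapse, leaving f ≈ 0.1508 of each dose.
Accumulation ratio R = 1/(1 − f) ≈ 1/0.8492 ≈ 1.1776.
Single-dose peak C₀ = D/Vd = 1166/186 ≈ 6.269 μg/mL.
Steady-state peak Cmax,ss = C₀·R ≈ 6.269 × 1.1776 ≈ 7.382 μg/mL.
Peak 7.4 μg/mL vs MTC 10 μg/mL: below toxic threshold.

7.4 μg/mL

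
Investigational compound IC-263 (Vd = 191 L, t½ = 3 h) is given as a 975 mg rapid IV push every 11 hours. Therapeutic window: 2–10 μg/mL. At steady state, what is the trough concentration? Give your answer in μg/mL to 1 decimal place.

0.4 μg/mL

Over one 11-h interval, 11/3 ≈ 3.6667 half-lives elapse, leaving f ≈ 0.0787 of each dose.
At steady state, accumulation factor R = 1/(1 − e^(−kτ)) ≈ 1.0854.
Single-dose peak C₀ = D/Vd = 975/191 ≈ 5.105 μg/mL.
Steady-state peak Cmax,ss = C₀·R ≈ 5.105 × 1.0854 ≈ 5.541 μg/mL.
One interval later, Cmin,ss = Cmax,ss·e^(−kτ) ≈ 5.541 × 0.0787 ≈ 0.436 μg/mL.
Trough 0.4 μg/mL vs MEC 2 μg/mL: subtherapeutic.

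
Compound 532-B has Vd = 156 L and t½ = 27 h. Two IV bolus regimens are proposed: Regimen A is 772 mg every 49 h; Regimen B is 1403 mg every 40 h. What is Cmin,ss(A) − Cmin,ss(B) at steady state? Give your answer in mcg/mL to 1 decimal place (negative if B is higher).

-3.1 mcg/mL

Regimen A: f = (1/2)^(49/27) ≈ 0.2842; Cmin,ss = (772/156)·f/(1−f) ≈ 1.965 mcg/mL.
Regimen B: f = (1/2)^(40/27) ≈ 0.3581; Cmin,ss = (1403/156)·f/(1−f) ≈ 5.017 mcg/mL.
Difference ≈ 1.965 − 5.017 ≈ -3.052 mcg/mL.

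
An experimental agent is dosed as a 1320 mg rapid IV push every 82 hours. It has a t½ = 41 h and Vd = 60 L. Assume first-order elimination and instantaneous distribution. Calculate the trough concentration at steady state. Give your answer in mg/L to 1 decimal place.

7.3 mg/L

τ = 82 h = 2 half-lives, so f = (1/2)^2 = 0.25.
At steady state, R = 1/(1 − 0.25) = 4/3.
Single-dose peak C₀ = D/Vd = 1320/60 = 22 mg/L.
Steady-state peak Cmax,ss = C₀·R = 22 × 4/3 ≈ 29.333 mg/L.
Steady-state trough Cmin,ss = Cmax,ss·f ≈ 29.333 × 0.25 ≈ 7.333 mg/L.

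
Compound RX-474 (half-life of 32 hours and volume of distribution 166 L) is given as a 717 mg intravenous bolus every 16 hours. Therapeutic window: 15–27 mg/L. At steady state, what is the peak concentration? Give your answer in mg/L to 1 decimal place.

k = ln2/t½ = ln2/32 ≈ 0.021661 h⁻¹; fraction remaining f = e^(−kτ) = e^(−0.021661×16) ≈ 0.7071.
Accumulation ratio R = 1/(1 − f) ≈ 1/0.2929 ≈ 3.4141.
Each bolus raises the concentration by D/Vd = 717/166 ≈ 4.319 mg/L.
Steady-state peak Cmax,ss = C₀·R ≈ 4.319 × 3.4141 ≈ 14.745 mg/L.
Peak 14.7 mg/L vs MTC 27 mg/L: below toxic threshold.

14.7 mg/L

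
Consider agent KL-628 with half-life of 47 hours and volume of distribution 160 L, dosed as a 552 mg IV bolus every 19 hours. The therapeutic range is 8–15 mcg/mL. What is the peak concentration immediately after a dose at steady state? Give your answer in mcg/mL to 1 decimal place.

Over one 19-h interval, 19/47 ≈ 0.40426 half-lives elapse, leaving f ≈ 0.7556 of each dose.
Accumulation ratio R = 1/(1 − f) ≈ 1/0.2444 ≈ 4.0917.
Single-dose peak C₀ = D/Vd = 552/160 ≈ 3.450 mcg/mL.
Steady-state peak Cmax,ss = C₀·R ≈ 3.450 × 4.0917 ≈ 14.116 mcg/mL.
Peak 14.1 mcg/mL vs MTC 15 mcg/mL: below toxic threshold.

14.1 mcg/mL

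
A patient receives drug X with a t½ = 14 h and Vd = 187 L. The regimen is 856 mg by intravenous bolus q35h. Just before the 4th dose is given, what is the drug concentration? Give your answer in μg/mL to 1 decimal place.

f = (1/2)^(τ/t½) = (1/2)^(35/14) ≈ 0.1768.
C₀ = D/Vd = 856/187 ≈ 4.578 μg/mL.
Before the 4th dose, 3 doses have been given. Superposition: Cmin = C₀·(f + f² + … + f^3).
≈ 4.578 × (0.1768 + 0.0313 + 0.0055) ≈ 4.578 × 0.2136 ≈ 0.978 μg/mL.

1.0 μg/mL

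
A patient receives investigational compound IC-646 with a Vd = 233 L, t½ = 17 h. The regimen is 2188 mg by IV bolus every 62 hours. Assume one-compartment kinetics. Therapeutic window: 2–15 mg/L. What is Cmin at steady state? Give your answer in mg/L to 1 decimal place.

k = ln2/t½ = ln2/17 ≈ 0.040773 h⁻¹; fraction remaining f = e^(−kτ) = e^(−0.040773×62) ≈ 0.0798.
Accumulation ratio R = 1/(1 − f) ≈ 1/0.9202 ≈ 1.0867.
Each bolus raises the concentration by D/Vd = 2188/233 ≈ 9.391 mg/L.
Steady-state peak Cmax,ss = C₀·R ≈ 9.391 × 1.0867 ≈ 10.205 mg/L.
Steady-state trough Cmin,ss = Cmax,ss·f ≈ 10.205 × 0.0798 ≈ 0.814 mg/L.
Trough 0.8 mg/L vs MEC 2 mg/L: subtherapeutic.

0.8 mg/L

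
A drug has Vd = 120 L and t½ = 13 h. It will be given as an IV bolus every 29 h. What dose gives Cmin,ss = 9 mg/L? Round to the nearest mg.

τ/t½ = 29/13 ≈ 2.2308, so f = (1/2)^(29/13) ≈ 0.213045.
Cmin,ss = (D/Vd)·f/(1−f), so D = Cmin,ss·Vd·(1−f)/f.
D = 9 × 120 × (1−f)/f ≈ 9 × 120 × 3.69384 ≈ 3989.35 mg.

3989 mg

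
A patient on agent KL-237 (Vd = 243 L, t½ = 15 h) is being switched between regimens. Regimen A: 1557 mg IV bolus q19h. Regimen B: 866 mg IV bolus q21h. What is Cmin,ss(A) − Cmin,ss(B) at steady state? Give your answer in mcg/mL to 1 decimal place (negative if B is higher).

Regimen A: f = (1/2)^(19/15) ≈ 0.4156; Cmin,ss = (1557/243)·f/(1−f) ≈ 4.557 mcg/mL.
Regimen B: f = (1/2)^(21/15) ≈ 0.3789; Cmin,ss = (866/243)·f/(1−f) ≈ 2.174 mcg/mL.
Difference ≈ 4.557 − 2.174 ≈ 2.383 mcg/mL.

2.4 mcg/mL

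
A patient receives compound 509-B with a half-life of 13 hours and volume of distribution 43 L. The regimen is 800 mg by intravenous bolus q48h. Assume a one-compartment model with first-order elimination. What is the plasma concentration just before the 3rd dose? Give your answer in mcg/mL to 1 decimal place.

1.6 mcg/mL

f = (1/2)^(τ/t½) = (1/2)^(48/13) ≈ 0.0774.
C₀ = D/Vd = 800/43 ≈ 18.605 mcg/mL.
Before the 3rd dose, 2 doses have been given. Superposition: Cmin = C₀·(f + f²).
≈ 18.605 × (0.0774 + 0.0060) ≈ 18.605 × 0.0834 ≈ 1.552 mcg/mL.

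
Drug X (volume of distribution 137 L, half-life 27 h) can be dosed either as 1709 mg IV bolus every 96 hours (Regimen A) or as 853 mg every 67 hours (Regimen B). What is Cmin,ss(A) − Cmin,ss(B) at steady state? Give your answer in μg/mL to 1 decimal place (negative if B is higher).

Regimen A: f = (1/2)^(96/27) ≈ 0.0850; Cmin,ss = (1709/137)·f/(1−f) ≈ 1.159 μg/mL.
Regimen B: f = (1/2)^(67/27) ≈ 0.1791; Cmin,ss = (853/137)·f/(1−f) ≈ 1.358 μg/mL.
Difference ≈ 1.159 − 1.358 ≈ -0.199 μg/mL.

-0.2 μg/mL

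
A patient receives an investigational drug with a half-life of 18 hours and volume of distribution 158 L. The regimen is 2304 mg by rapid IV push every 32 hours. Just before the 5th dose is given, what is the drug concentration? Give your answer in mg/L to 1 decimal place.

f = (1/2)^(τ/t½) = (1/2)^(32/18) ≈ 0.2916.
C₀ = D/Vd = 2304/158 ≈ 14.582 mg/L.
Before the 5th dose, 4 doses have been given. Superposition: Cmin = C₀·(f + f² + … + f^4).
≈ 14.582 × (0.2916 + 0.0850 + 0.0248 + 0.0072) ≈ 14.582 × 0.4086 ≈ 5.958 mg/L.

6.0 mg/L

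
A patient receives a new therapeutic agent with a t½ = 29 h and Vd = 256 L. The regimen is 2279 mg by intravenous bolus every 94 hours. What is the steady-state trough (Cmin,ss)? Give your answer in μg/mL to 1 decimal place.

1.1 μg/mL

k = ln2/t½ = ln2/29 ≈ 0.023902 h⁻¹; fraction remaining f = e^(−kτ) = e^(−0.023902×94) ≈ 0.1057.
Accumulation ratio R = 1/(1 − f) ≈ 1/0.8943 ≈ 1.1182.
Each bolus raises the concentration by D/Vd = 2279/256 ≈ 8.902 μg/mL.
Cmax,ss = C₀/(1 − f) ≈ 8.902/0.8943 ≈ 9.954 μg/mL.
Steady-state trough Cmin,ss = Cmax,ss·f ≈ 9.954 × 0.1057 ≈ 1.052 μg/mL.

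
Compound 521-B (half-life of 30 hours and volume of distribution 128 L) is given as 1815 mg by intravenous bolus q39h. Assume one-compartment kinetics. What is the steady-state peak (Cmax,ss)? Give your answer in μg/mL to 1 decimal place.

23.9 μg/mL

Over one 39-h interval, 39/30 ≈ 1.3 half-lives elapse, leaving f ≈ 0.4061 of each dose.
Accumulation ratio R = 1/(1 − f) ≈ 1/0.5939 ≈ 1.6838.
Single-dose peak C₀ = D/Vd = 1815/128 ≈ 14.180 μg/mL.
Steady-state peak Cmax,ss = C₀·R ≈ 14.180 × 1.6838 ≈ 23.876 μg/mL.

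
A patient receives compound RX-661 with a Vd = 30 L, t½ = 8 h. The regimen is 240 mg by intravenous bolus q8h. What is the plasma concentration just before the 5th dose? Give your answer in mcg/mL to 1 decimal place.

f = (1/2)^(τ/t½) = (1/2)^(8/8) ≈ 0.5000.
C₀ = D/Vd = 240/30 ≈ 8.000 mcg/mL.
Before the 5th dose, 4 doses have been given. Superposition: Cmin = C₀·(f + f² + … + f^4).
≈ 8.000 × (0.5000 + 0.2500 + 0.1250 + 0.0625) ≈ 8.000 × 0.9375 ≈ 7.500 mcg/mL.

7.5 mcg/mL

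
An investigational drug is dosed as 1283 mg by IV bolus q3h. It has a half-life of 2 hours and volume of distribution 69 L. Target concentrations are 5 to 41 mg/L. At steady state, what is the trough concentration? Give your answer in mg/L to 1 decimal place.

k = ln2/t½ = ln2/2 ≈ 0.346574 h⁻¹; fraction remaining f = e^(−kτ) = e^(−0.346574×3) ≈ 0.3536.
Single-dose peak C₀ = D/Vd = 1283/69 ≈ 18.594 mg/L.
Steady-state trough Cmin,ss = C₀·f/(1−f) ≈ 18.594 × 0.3536/0.6464 ≈ 10.171 mg/L.
Trough 10.2 mg/L vs MEC 5 mg/L: adequate.

10.2 mg/L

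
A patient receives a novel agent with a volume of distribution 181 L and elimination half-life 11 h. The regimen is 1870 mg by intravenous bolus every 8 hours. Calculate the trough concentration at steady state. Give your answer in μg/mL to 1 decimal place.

Over one 8-h interval, 8/11 ≈ 0.72727 half-lives elapse, leaving f ≈ 0.6040 of each dose.
Single-dose peak C₀ = D/Vd = 1870/181 ≈ 10.331 μg/mL.
Steady-state trough Cmin,ss = C₀·f/(1−f) ≈ 10.331 × 0.6040/0.3960 ≈ 15.757 μg/mL.

15.8 μg/mL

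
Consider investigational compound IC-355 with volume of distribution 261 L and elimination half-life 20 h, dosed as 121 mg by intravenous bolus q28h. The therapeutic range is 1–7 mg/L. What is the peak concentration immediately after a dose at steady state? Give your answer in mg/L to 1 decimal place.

k = ln2/t½ = ln2/20 ≈ 0.034657 h⁻¹; fraction remaining f = e^(−kτ) = e^(−0.034657×28) ≈ 0.3789.
Accumulation ratio R = 1/(1 − f) ≈ 1/0.6211 ≈ 1.6100.
Single-dose peak C₀ = D/Vd = 121/261 ≈ 0.464 mg/L.
Steady-state peak Cmax,ss = C₀·R ≈ 0.464 × 1.6100 ≈ 0.747 mg/L.
Peak 0.7 mg/L vs MTC 7 mg/L: below toxic threshold.

0.7 mg/L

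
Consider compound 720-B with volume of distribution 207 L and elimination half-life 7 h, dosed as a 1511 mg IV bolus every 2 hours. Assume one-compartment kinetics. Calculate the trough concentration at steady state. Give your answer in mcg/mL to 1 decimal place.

33.3 mcg/mL

Over one 2-h interval, 2/7 ≈ 0.28571 half-lives elapse, leaving f ≈ 0.8203 of each dose.
Accumulation ratio R = 1/(1 − f) ≈ 1/0.1797 ≈ 5.5648.
Single-dose peak C₀ = D/Vd = 1511/207 ≈ 7.300 mcg/mL.
Cmax,ss = C₀/(1 − f) ≈ 7.300/0.1797 ≈ 40.623 mcg/mL.
One interval later, Cmin,ss = Cmax,ss·e^(−kτ) ≈ 40.623 × 0.8203 ≈ 33.323 mcg/mL.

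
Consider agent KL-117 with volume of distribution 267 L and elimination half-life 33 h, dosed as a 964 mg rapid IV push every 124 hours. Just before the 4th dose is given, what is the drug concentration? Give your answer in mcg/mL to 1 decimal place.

0.3 mcg/mL

f = (1/2)^(τ/t½) = (1/2)^(124/33) ≈ 0.0739.
C₀ = D/Vd = 964/267 ≈ 3.610 mcg/mL.
Before the 4th dose, 3 doses have been given. Superposition: Cmin = C₀·(f + f² + … + f^3).
≈ 3.610 × (0.0739 + 0.0055 + 0.0004) ≈ 3.610 × 0.0798 ≈ 0.288 mcg/mL.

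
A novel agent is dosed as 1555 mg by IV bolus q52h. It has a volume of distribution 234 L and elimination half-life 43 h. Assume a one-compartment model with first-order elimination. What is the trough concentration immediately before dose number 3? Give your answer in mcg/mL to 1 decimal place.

4.1 mcg/mL

f = (1/2)^(τ/t½) = (1/2)^(52/43) ≈ 0.4325.
C₀ = D/Vd = 1555/234 ≈ 6.645 mcg/mL.
Before the 3rd dose, 2 doses have been given. Superposition: Cmin = C₀·(f + f²).
≈ 6.645 × (0.4325 + 0.1871) ≈ 6.645 × 0.6196 ≈ 4.117 mcg/mL.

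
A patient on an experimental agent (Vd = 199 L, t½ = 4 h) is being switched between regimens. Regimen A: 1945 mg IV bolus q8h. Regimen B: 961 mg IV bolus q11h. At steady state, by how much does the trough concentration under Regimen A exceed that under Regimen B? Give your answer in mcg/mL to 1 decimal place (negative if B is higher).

2.4 mcg/mL

Regimen A: f = (1/2)^(8/4) ≈ 0.2500; Cmin,ss = (1945/199)·f/(1−f) ≈ 3.258 mcg/mL.
Regimen B: f = (1/2)^(11/4) ≈ 0.1487; Cmin,ss = (961/199)·f/(1−f) ≈ 0.844 mcg/mL.
Difference ≈ 3.258 − 0.844 ≈ 2.414 mcg/mL.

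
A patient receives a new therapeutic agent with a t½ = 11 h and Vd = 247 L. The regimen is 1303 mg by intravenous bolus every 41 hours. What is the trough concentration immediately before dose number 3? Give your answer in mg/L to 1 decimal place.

0.4 mg/L

f = (1/2)^(τ/t½) = (1/2)^(41/11) ≈ 0.0755.
C₀ = D/Vd = 1303/247 ≈ 5.275 mg/L.
Before the 3rd dose, 2 doses have been given. Superposition: Cmin = C₀·(f + f²).
≈ 5.275 × (0.0755 + 0.0057) ≈ 5.275 × 0.0812 ≈ 0.428 mg/L.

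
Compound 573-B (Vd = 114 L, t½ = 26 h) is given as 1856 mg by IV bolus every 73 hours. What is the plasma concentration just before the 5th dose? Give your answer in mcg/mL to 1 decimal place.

2.7 mcg/mL

f = (1/2)^(τ/t½) = (1/2)^(73/26) ≈ 0.1428.
C₀ = D/Vd = 1856/114 ≈ 16.281 mcg/mL.
Before the 5th dose, 4 doses have been given. Superposition: Cmin = C₀·(f + f² + … + f^4).
≈ 16.281 × (0.1428 + 0.0204 + 0.0029 + 0.0004) ≈ 16.281 × 0.1665 ≈ 2.711 mcg/mL.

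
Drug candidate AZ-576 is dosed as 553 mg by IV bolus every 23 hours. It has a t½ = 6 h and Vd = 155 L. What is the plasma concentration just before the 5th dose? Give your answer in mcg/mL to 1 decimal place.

0.3 mcg/mL

f = (1/2)^(τ/t½) = (1/2)^(23/6) ≈ 0.0702.
C₀ = D/Vd = 553/155 ≈ 3.568 mcg/mL.
Before the 5th dose, 4 doses have been given. Superposition: Cmin = C₀·(f + f² + … + f^4).
≈ 3.568 × (0.0702 + 0.0049 + 0.0003 + 0.0000) ≈ 3.568 × 0.0754 ≈ 0.269 mcg/mL.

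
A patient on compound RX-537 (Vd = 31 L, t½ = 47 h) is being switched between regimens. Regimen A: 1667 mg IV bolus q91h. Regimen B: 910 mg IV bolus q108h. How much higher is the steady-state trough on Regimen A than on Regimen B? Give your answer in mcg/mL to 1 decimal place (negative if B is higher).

11.5 mcg/mL

Regimen A: f = (1/2)^(91/47) ≈ 0.2613; Cmin,ss = (1667/31)·f/(1−f) ≈ 19.022 mcg/mL.
Regimen B: f = (1/2)^(108/47) ≈ 0.2034; Cmin,ss = (910/31)·f/(1−f) ≈ 7.495 mcg/mL.
Difference ≈ 19.022 − 7.495 ≈ 11.527 mcg/mL.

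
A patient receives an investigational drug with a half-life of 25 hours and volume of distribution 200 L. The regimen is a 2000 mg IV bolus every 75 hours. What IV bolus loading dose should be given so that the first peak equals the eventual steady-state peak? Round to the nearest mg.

f = (1/2)^(75/25) ≈ 0.125000; accumulation ratio R = 1/(1−f) ≈ 1.14286.
Loading dose to hit Cmax,ss on first dose: D_load = D_maint·R ≈ 2000 × 1.14286 ≈ 2285.72 mg.

2286 mg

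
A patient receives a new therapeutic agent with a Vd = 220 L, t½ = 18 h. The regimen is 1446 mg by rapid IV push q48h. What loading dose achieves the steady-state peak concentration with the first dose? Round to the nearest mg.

f = (1/2)^(48/18) ≈ 0.157490; accumulation ratio R = 1/(1−f) ≈ 1.18693.
Loading dose to hit Cmax,ss on first dose: D_load = D_maint·R ≈ 1446 × 1.18693 ≈ 1716.30 mg.

1716 mg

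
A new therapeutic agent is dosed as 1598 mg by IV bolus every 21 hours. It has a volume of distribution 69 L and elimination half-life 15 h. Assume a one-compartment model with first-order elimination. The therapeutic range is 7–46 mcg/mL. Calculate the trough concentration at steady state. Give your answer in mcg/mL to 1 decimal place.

Over one 21-h interval, 21/15 ≈ 1.4 half-lives elapse, leaving f ≈ 0.3789 of each dose.
Accumulation ratio R = 1/(1 − f) ≈ 1/0.6211 ≈ 1.6100.
Each bolus raises the concentration by D/Vd = 1598/69 ≈ 23.159 mcg/mL.
Cmax,ss = C₀/(1 − f) ≈ 23.159/0.6211 ≈ 37.287 mcg/mL.
Steady-state trough Cmin,ss = Cmax,ss·f ≈ 37.287 × 0.3789 ≈ 14.128 mcg/mL.
Trough 14.1 mcg/mL vs MEC 7 mcg/mL: adequate.

14.1 mcg/mL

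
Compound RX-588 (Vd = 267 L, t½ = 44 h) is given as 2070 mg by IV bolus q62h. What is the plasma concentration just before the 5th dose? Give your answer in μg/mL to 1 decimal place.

f = (1/2)^(τ/t½) = (1/2)^(62/44) ≈ 0.3765.
C₀ = D/Vd = 2070/267 ≈ 7.753 μg/mL.
Before the 5th dose, 4 doses have been given. Superposition: Cmin = C₀·(f + f² + … + f^4).
≈ 7.753 × (0.3765 + 0.1418 + 0.0534 + 0.0201) ≈ 7.753 × 0.5918 ≈ 4.588 μg/mL.

4.6 μg/mL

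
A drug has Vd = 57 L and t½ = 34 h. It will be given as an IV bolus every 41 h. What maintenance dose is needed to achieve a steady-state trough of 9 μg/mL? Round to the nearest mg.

τ/t½ = 41/34 ≈ 1.2059, so f = (1/2)^(41/34) ≈ 0.433504.
Cmin,ss = (D/Vd)·f/(1−f), so D = Cmin,ss·Vd·(1−f)/f.
D = 9 × 57 × (1−f)/f ≈ 9 × 57 × 1.30678 ≈ 670.38 mg.

670 mg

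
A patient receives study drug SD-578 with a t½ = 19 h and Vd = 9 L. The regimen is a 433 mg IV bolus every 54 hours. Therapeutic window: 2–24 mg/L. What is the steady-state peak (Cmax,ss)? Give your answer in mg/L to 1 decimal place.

τ/t½ = 54/19 ≈ 2.8421, so fraction remaining f = (1/2)^(54/19) ≈ 0.1395.
At steady state, accumulation factor R = 1/(1 − e^(−kτ)) ≈ 1.1621.
Each bolus raises the concentration by D/Vd = 433/9 ≈ 48.111 mg/L.
Steady-state peak Cmax,ss = C₀·R ≈ 48.111 × 1.1621 ≈ 55.910 mg/L.
Peak 55.9 mg/L vs MTC 24 mg/L: exceeds toxic threshold.

55.9 mg/L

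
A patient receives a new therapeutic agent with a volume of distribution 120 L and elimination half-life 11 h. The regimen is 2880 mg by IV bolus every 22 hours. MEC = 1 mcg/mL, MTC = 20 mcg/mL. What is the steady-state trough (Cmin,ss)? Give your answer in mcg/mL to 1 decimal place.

8.0 mcg/mL

The dosing interval is 2 half-lives, so f = 2^(−2) = 0.25.
Accumulation ratio R = 1/(1 − f) = 1/0.75 = 4/3.
Single-dose peak C₀ = D/Vd = 2880/120 = 24 mcg/mL.
Steady-state peak Cmax,ss = C₀·R = 24 × 4/3 ≈ 32.000 mcg/mL.
Steady-state trough Cmin,ss = Cmax,ss·f ≈ 32.000 × 0.25 ≈ 8.000 mcg/mL.
Trough 8.0 mcg/mL vs MEC 1 mcg/mL: adequate.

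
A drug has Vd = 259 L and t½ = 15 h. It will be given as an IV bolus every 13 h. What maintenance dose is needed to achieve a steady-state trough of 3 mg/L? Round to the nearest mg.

τ/t½ = 13/15 ≈ 0.86667, so f = (1/2)^(13/15) ≈ 0.548412.
Cmin,ss = (D/Vd)·f/(1−f), so D = Cmin,ss·Vd·(1−f)/f.
D = 3 × 259 × (1−f)/f ≈ 3 × 259 × 0.82345 ≈ 639.82 mg.

640 mg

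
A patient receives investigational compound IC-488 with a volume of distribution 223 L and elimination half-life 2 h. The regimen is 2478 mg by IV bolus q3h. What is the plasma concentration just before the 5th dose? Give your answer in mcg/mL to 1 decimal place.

f = (1/2)^(τ/t½) = (1/2)^(3/2) ≈ 0.3536.
C₀ = D/Vd = 2478/223 ≈ 11.112 mcg/mL.
Before the 5th dose, 4 doses have been given. Superposition: Cmin = C₀·(f + f² + … + f^4).
≈ 11.112 × (0.3536 + 0.1250 + 0.0442 + 0.0156) ≈ 11.112 × 0.5384 ≈ 5.983 mcg/mL.

6.0 mcg/mL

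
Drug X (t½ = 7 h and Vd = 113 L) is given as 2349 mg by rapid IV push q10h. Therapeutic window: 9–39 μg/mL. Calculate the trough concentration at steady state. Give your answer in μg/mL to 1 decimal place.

12.3 μg/mL

τ/t½ = 10/7 ≈ 1.4286, so fraction remaining f = (1/2)^(10/7) ≈ 0.3715.
Single-dose peak C₀ = D/Vd = 2349/113 ≈ 20.788 μg/mL.
Steady-state trough Cmin,ss = C₀·f/(1−f) ≈ 20.788 × 0.3715/0.6285 ≈ 12.288 μg/mL.
Trough 12.3 μg/mL vs MEC 9 μg/mL: adequate.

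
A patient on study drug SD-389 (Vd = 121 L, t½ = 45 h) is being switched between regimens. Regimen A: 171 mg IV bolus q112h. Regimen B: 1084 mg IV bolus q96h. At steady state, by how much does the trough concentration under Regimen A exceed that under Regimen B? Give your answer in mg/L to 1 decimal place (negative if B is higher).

-2.3 mg/L

Regimen A: f = (1/2)^(112/45) ≈ 0.1781; Cmin,ss = (171/121)·f/(1−f) ≈ 0.306 mg/L.
Regimen B: f = (1/2)^(96/45) ≈ 0.2279; Cmin,ss = (1084/121)·f/(1−f) ≈ 2.644 mg/L.
Difference ≈ 0.306 − 2.644 ≈ -2.338 mg/L.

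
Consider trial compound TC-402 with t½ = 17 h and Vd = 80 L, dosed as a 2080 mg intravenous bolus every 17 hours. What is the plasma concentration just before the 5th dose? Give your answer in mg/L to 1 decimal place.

f = (1/2)^(τ/t½) = (1/2)^(17/17) ≈ 0.5000.
C₀ = D/Vd = 2080/80 ≈ 26.000 mg/L.
Before the 5th dose, 4 doses have been given. Superposition: Cmin = C₀·(f + f² + … + f^4).
≈ 26.000 × (0.5000 + 0.2500 + 0.1250 + 0.0625) ≈ 26.000 × 0.9375 ≈ 24.375 mg/L.

24.4 mg/L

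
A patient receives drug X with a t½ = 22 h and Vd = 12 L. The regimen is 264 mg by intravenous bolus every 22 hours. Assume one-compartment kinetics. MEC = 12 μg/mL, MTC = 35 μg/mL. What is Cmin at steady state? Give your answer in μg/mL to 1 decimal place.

The dosing interval is 1 half-life, so f = 2^(−1) = 0.5.
At steady state, R = 1/(1 − 0.5) = 2/1.
Single-dose peak C₀ = D/Vd = 264/12 = 22 μg/mL.
Steady-state peak Cmax,ss = C₀·R = 22 × 2/1 ≈ 44.000 μg/mL.
Steady-state trough Cmin,ss = Cmax,ss·f ≈ 44.000 × 0.5 ≈ 22.000 μg/mL.
Trough 22.0 μg/mL vs MEC 12 μg/mL: adequate.

22.0 μg/mL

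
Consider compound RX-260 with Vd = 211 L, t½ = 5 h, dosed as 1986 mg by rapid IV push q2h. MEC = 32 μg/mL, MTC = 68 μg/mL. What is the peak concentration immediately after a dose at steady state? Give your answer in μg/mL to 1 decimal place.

Over one 2-h interval, 2/5 ≈ 0.4 half-lives elapse, leaving f ≈ 0.7579 of each dose.
Accumulation ratio R = 1/(1 − f) ≈ 1/0.2421 ≈ 4.1305.
Single-dose peak C₀ = D/Vd = 1986/211 ≈ 9.412 μg/mL.
Steady-state peak Cmax,ss = C₀·R ≈ 9.412 × 4.1305 ≈ 38.876 μg/mL.
Peak 38.9 μg/mL vs MTC 68 μg/mL: below toxic threshold.

38.9 μg/mL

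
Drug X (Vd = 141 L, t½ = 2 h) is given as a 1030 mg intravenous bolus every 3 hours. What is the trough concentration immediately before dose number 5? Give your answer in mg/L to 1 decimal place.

f = (1/2)^(τ/t½) = (1/2)^(3/2) ≈ 0.3536.
C₀ = D/Vd = 1030/141 ≈ 7.305 mg/L.
Before the 5th dose, 4 doses have been given. Superposition: Cmin = C₀·(f + f² + … + f^4).
≈ 7.305 × (0.3536 + 0.1250 + 0.0442 + 0.0156) ≈ 7.305 × 0.5384 ≈ 3.933 mg/L.

3.9 mg/L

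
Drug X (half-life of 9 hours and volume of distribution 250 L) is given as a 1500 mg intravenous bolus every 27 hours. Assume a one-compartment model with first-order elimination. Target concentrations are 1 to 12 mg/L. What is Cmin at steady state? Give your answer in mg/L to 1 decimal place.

0.9 mg/L

The dosing interval is 3 half-lives, so f = 2^(−3) = 0.125.
Accumulation ratio R = 1/(1 − f) = 1/0.875 = 8/7.
Single-dose peak C₀ = D/Vd = 1500/250 = 6 mg/L.
Steady-state peak Cmax,ss = C₀·R = 6 × 8/7 ≈ 6.857 mg/L.
Steady-state trough Cmin,ss = Cmax,ss·f ≈ 6.857 × 0.125 ≈ 0.857 mg/L.
Trough 0.9 mg/L vs MEC 1 mg/L: subtherapeutic.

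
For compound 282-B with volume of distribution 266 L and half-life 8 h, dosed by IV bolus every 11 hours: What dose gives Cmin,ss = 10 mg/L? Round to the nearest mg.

τ/t½ = 11/8 ≈ 1.375, so f = (1/2)^(11/8) ≈ 0.385553.
Cmin,ss = (D/Vd)·f/(1−f), so D = Cmin,ss·Vd·(1−f)/f.
D = 10 × 266 × (1−f)/f ≈ 10 × 266 × 1.59368 ≈ 4239.19 mg.

4239 mg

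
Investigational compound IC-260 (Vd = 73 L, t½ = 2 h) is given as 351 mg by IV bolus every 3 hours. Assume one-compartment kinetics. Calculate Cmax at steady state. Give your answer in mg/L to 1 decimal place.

τ/t½ = 3/2 ≈ 1.5, so fraction remaining f = (1/2)^(3/2) ≈ 0.3536.
Accumulation ratio R = 1/(1 − f) ≈ 1/0.6464 ≈ 1.5470.
Each bolus raises the concentration by D/Vd = 351/73 ≈ 4.808 mg/L.
Cmax,ss = C₀/(1 − f) ≈ 4.808/0.6464 ≈ 7.438 mg/L.

7.4 mg/L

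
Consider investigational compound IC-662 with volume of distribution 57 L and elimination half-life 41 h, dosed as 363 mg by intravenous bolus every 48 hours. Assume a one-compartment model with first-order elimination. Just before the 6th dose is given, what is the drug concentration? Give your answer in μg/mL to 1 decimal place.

f = (1/2)^(τ/t½) = (1/2)^(48/41) ≈ 0.4442.
C₀ = D/Vd = 363/57 ≈ 6.368 μg/mL.
Before the 6th dose, 5 doses have been given. Superposition: Cmin = C₀·(f + f² + … + f^5).
≈ 6.368 × (0.4442 + 0.1973 + 0.0876 + 0.0389 + 0.0173) ≈ 6.368 × 0.7853 ≈ 5.001 μg/mL.

5.0 μg/mL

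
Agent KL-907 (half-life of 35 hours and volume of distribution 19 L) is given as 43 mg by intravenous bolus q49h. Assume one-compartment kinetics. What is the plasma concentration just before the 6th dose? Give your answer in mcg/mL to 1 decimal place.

1.4 mcg/mL

f = (1/2)^(τ/t½) = (1/2)^(49/35) ≈ 0.3789.
C₀ = D/Vd = 43/19 ≈ 2.263 mcg/mL.
Before the 6th dose, 5 doses have been given. Superposition: Cmin = C₀·(f + f² + … + f^5).
≈ 2.263 × (0.3789 + 0.1436 + 0.0544 + 0.0206 + 0.0078) ≈ 2.263 × 0.6053 ≈ 1.370 mcg/mL.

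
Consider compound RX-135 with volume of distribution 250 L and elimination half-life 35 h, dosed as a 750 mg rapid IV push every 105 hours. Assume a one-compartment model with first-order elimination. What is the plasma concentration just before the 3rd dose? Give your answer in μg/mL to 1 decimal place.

0.4 μg/mL

f = (1/2)^(τ/t½) = (1/2)^(105/35) ≈ 0.1250.
C₀ = D/Vd = 750/250 ≈ 3.000 μg/mL.
Before the 3rd dose, 2 doses have been given. Superposition: Cmin = C₀·(f + f²).
≈ 3.000 × (0.1250 + 0.0156) ≈ 3.000 × 0.1406 ≈ 0.422 μg/mL.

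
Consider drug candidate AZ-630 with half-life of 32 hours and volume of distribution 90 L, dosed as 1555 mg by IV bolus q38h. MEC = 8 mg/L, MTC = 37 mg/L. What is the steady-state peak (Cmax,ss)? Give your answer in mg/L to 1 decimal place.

Over one 38-h interval, 38/32 ≈ 1.1875 half-lives elapse, leaving f ≈ 0.4391 of each dose.
Accumulation ratio R = 1/(1 − f) ≈ 1/0.5609 ≈ 1.7828.
Single-dose peak C₀ = D/Vd = 1555/90 ≈ 17.278 mg/L.
Steady-state peak Cmax,ss = C₀·R ≈ 17.278 × 1.7828 ≈ 30.803 mg/L.
Peak 30.8 mg/L vs MTC 37 mg/L: below toxic threshold.

30.8 mg/L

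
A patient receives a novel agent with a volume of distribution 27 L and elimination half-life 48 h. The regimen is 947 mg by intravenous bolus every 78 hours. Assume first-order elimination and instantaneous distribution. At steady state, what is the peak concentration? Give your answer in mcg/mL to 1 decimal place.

51.9 mcg/mL

Over one 78-h interval, 78/48 ≈ 1.625 half-lives elapse, leaving f ≈ 0.3242 of each dose.
At steady state, accumulation factor R = 1/(1 − e^(−kτ)) ≈ 1.4797.
Each bolus raises the concentration by D/Vd = 947/27 ≈ 35.074 mcg/mL.
Steady-state peak Cmax,ss = C₀·R ≈ 35.074 × 1.4797 ≈ 51.899 mcg/mL.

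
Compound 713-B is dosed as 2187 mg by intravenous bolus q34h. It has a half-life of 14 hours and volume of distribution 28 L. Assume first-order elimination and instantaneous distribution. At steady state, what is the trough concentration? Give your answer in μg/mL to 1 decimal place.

17.8 μg/mL

k = ln2/t½ = ln2/14 ≈ 0.049511 h⁻¹; fraction remaining f = e^(−kτ) = e^(−0.049511×34) ≈ 0.1857.
At steady state, accumulation factor R = 1/(1 − e^(−kτ)) ≈ 1.2280.
Each bolus raises the concentration by D/Vd = 2187/28 ≈ 78.107 μg/mL.
Cmax,ss = C₀/(1 − f) ≈ 78.107/0.8143 ≈ 95.919 μg/mL.
One interval later, Cmin,ss = Cmax,ss·e^(−kτ) ≈ 95.919 × 0.1857 ≈ 17.812 μg/mL.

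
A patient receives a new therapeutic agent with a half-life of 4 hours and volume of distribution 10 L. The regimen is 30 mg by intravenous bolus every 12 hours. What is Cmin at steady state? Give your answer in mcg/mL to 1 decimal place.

0.4 mcg/mL

τ = 12 h = 3 half-lives, so f = (1/2)^3 = 0.125.
Accumulation ratio R = 1/(1 − f) = 1/0.875 = 8/7.
Single-dose peak C₀ = D/Vd = 30/10 = 3 mcg/mL.
Steady-state peak Cmax,ss = C₀·R = 3 × 8/7 ≈ 3.429 mcg/mL.
Steady-state trough Cmin,ss = Cmax,ss·f ≈ 3.429 × 0.125 ≈ 0.429 mcg/mL.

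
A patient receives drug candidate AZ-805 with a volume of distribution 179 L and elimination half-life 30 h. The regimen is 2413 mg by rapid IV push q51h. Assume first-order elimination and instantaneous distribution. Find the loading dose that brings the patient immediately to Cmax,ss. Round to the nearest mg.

f = (1/2)^(51/30) ≈ 0.307786; accumulation ratio R = 1/(1−f) ≈ 1.44464.
Loading dose to hit Cmax,ss on first dose: D_load = D_maint·R ≈ 2413 × 1.44464 ≈ 3485.92 mg.

3486 mg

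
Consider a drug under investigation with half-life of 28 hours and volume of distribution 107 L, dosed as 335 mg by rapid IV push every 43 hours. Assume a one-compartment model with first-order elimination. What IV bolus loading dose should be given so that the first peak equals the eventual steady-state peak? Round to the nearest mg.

511 mg

f = (1/2)^(43/28) ≈ 0.344909; accumulation ratio R = 1/(1−f) ≈ 1.52651.
Loading dose to hit Cmax,ss on first dose: D_load = D_maint·R ≈ 335 × 1.52651 ≈ 511.38 mg.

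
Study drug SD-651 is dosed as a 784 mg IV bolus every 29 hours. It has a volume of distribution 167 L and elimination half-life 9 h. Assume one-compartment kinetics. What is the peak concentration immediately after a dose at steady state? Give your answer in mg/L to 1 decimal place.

5.3 mg/L

Over one 29-h interval, 29/9 ≈ 3.2222 half-lives elapse, leaving f ≈ 0.1072 of each dose.
At steady state, accumulation factor R = 1/(1 − e^(−kτ)) ≈ 1.1201.
Each bolus raises the concentration by D/Vd = 784/167 ≈ 4.695 mg/L.
Cmax,ss = C₀/(1 − f) ≈ 4.695/0.8928 ≈ 5.259 mg/L.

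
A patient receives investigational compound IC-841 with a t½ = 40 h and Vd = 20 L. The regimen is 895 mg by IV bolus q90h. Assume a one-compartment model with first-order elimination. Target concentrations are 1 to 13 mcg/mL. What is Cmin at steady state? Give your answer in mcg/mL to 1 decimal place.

11.9 mcg/mL

Over one 90-h interval, 90/40 ≈ 2.25 half-lives elapse, leaving f ≈ 0.2102 of each dose.
Accumulation ratio R = 1/(1 − f) ≈ 1/0.7898 ≈ 1.2661.
Single-dose peak C₀ = D/Vd = 895/20 ≈ 44.750 mcg/mL.
Cmax,ss = C₀/(1 − f) ≈ 44.750/0.7898 ≈ 56.660 mcg/mL.
Steady-state trough Cmin,ss = Cmax,ss·f ≈ 56.660 × 0.2102 ≈ 11.910 mcg/mL.
Trough 11.9 mcg/mL vs MEC 1 mcg/mL: adequate.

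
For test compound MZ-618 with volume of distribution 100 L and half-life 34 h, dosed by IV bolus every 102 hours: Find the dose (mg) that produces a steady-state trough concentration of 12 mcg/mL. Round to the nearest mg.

τ/t½ = 102/34 ≈ 3, so f = (1/2)^(102/34) ≈ 0.125000.
Cmin,ss = (D/Vd)·f/(1−f), so D = Cmin,ss·Vd·(1−f)/f.
D = 12 × 100 × (1−f)/f ≈ 12 × 100 × 7.00000 ≈ 8400.00 mg.

8400 mg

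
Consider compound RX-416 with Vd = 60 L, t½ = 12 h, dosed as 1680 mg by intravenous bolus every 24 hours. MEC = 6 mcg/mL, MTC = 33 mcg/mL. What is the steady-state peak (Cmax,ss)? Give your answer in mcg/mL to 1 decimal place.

The dosing interval is 2 half-lives, so f = 2^(−2) = 0.25.
Accumulation ratio R = 1/(1 − f) = 1/0.75 = 4/3.
Single-dose peak C₀ = D/Vd = 1680/60 = 28 mcg/mL.
Steady-state peak Cmax,ss = C₀·R = 28 × 4/3 ≈ 37.333 mcg/mL.
Peak 37.3 mcg/mL vs MTC 33 mcg/mL: exceeds toxic threshold.

37.3 mcg/mL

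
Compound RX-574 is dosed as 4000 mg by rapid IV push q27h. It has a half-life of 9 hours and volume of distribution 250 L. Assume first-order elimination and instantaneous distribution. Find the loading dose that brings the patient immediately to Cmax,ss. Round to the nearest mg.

4571 mg

f = (1/2)^(27/9) ≈ 0.125000; accumulation ratio R = 1/(1−f) ≈ 1.14286.
Loading dose to hit Cmax,ss on first dose: D_load = D_maint·R ≈ 4000 × 1.14286 ≈ 4571.44 mg.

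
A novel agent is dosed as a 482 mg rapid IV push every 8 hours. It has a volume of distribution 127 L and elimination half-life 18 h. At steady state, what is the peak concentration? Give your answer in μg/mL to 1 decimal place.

14.3 μg/mL

τ/t½ = 8/18 ≈ 0.44444, so fraction remaining f = (1/2)^(8/18) ≈ 0.7349.
At steady state, accumulation factor R = 1/(1 − e^(−kτ)) ≈ 3.7722.
Single-dose peak C₀ = D/Vd = 482/127 ≈ 3.795 μg/mL.
Steady-state peak Cmax,ss = C₀·R ≈ 3.795 × 3.7722 ≈ 14.315 μg/mL.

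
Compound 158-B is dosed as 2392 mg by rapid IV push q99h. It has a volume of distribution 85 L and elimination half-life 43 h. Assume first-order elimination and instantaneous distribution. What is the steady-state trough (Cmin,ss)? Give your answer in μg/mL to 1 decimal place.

7.2 μg/mL

k = ln2/t½ = ln2/43 ≈ 0.016120 h⁻¹; fraction remaining f = e^(−kτ) = e^(−0.016120×99) ≈ 0.2027.
Single-dose peak C₀ = D/Vd = 2392/85 ≈ 28.141 μg/mL.
Steady-state trough Cmin,ss = C₀·f/(1−f) ≈ 28.141 × 0.2027/0.7973 ≈ 7.154 μg/mL.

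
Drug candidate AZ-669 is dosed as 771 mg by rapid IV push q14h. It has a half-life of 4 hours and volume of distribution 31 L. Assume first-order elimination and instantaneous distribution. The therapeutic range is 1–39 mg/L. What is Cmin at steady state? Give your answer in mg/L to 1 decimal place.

k = ln2/t½ = ln2/4 ≈ 0.173287 h⁻¹; fraction remaining f = e^(−kτ) = e^(−0.173287×14) ≈ 0.0884.
At steady state, accumulation factor R = 1/(1 − e^(−kτ)) ≈ 1.0970.
Each bolus raises the concentration by D/Vd = 771/31 ≈ 24.871 mg/L.
Steady-state peak Cmax,ss = C₀·R ≈ 24.871 × 1.0970 ≈ 27.283 mg/L.
Steady-state trough Cmin,ss = Cmax,ss·f ≈ 27.283 × 0.0884 ≈ 2.412 mg/L.
Trough 2.4 mg/L vs MEC 1 mg/L: adequate.

2.4 mg/L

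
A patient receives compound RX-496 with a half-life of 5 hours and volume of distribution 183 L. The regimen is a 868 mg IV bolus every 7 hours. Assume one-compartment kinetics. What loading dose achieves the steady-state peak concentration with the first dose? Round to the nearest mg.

1398 mg

f = (1/2)^(7/5) ≈ 0.378929; accumulation ratio R = 1/(1−f) ≈ 1.61012.
Loading dose to hit Cmax,ss on first dose: D_load = D_maint·R ≈ 868 × 1.61012 ≈ 1397.58 mg.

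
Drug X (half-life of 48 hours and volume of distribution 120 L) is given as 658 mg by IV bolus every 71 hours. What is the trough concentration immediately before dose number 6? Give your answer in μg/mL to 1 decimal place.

f = (1/2)^(τ/t½) = (1/2)^(71/48) ≈ 0.3587.
C₀ = D/Vd = 658/120 ≈ 5.483 μg/mL.
Before the 6th dose, 5 doses have been given. Superposition: Cmin = C₀·(f + f² + … + f^5).
≈ 5.483 × (0.3587 + 0.1287 + 0.0462 + 0.0166 + 0.0059) ≈ 5.483 × 0.5561 ≈ 3.049 μg/mL.

3.0 μg/mL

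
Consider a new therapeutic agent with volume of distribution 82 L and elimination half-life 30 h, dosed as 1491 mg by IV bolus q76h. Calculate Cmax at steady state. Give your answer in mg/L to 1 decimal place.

Over one 76-h interval, 76/30 ≈ 2.5333 half-lives elapse, leaving f ≈ 0.1727 of each dose.
At steady state, accumulation factor R = 1/(1 − e^(−kτ)) ≈ 1.2088.
Each bolus raises the concentration by D/Vd = 1491/82 ≈ 18.183 mg/L.
Steady-state peak Cmax,ss = C₀·R ≈ 18.183 × 1.2088 ≈ 21.980 mg/L.

22.0 mg/L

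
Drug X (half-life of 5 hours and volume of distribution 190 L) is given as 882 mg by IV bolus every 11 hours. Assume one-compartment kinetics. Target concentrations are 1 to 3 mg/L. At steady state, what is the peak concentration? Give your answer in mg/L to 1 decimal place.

τ/t½ = 11/5 ≈ 2.2, so fraction remaining f = (1/2)^(11/5) ≈ 0.2176.
Accumulation ratio R = 1/(1 − f) ≈ 1/0.7824 ≈ 1.2781.
Single-dose peak C₀ = D/Vd = 882/190 ≈ 4.642 mg/L.
Steady-state peak Cmax,ss = C₀·R ≈ 4.642 × 1.2781 ≈ 5.933 mg/L.
Peak 5.9 mg/L vs MTC 3 mg/L: exceeds toxic threshold.

5.9 mg/L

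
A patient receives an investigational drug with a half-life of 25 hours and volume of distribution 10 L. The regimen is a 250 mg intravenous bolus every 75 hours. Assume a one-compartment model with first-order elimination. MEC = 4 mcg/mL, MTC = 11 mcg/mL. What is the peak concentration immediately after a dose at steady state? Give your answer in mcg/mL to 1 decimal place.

τ = 75 h = 3 half-lives, so f = (1/2)^3 = 0.125.
Accumulation ratio R = 1/(1 − f) = 1/0.875 = 8/7.
Single-dose peak C₀ = D/Vd = 250/10 = 25 mcg/mL.
Steady-state peak Cmax,ss = C₀·R = 25 × 8/7 ≈ 28.571 mcg/mL.
Peak 28.6 mcg/mL vs MTC 11 mcg/mL: exceeds toxic threshold.

28.6 mcg/mL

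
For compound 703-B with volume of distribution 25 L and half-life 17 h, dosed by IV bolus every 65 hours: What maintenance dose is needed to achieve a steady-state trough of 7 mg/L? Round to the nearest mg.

2303 mg

τ/t½ = 65/17 ≈ 3.8235, so f = (1/2)^(65/17) ≈ 0.070632.
Cmin,ss = (D/Vd)·f/(1−f), so D = Cmin,ss·Vd·(1−f)/f.
D = 7 × 25 × (1−f)/f ≈ 7 × 25 × 13.15789 ≈ 2302.63 mg.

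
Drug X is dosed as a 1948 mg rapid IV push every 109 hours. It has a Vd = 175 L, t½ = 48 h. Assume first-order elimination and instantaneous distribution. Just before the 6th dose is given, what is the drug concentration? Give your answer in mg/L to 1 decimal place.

2.9 mg/L

f = (1/2)^(τ/t½) = (1/2)^(109/48) ≈ 0.2072.
C₀ = D/Vd = 1948/175 ≈ 11.131 mg/L.
Before the 6th dose, 5 doses have been given. Superposition: Cmin = C₀·(f + f² + … + f^5).
≈ 11.131 × (0.2072 + 0.0429 + 0.0089 + 0.0018 + 0.0004) ≈ 11.131 × 0.2612 ≈ 2.907 mg/L.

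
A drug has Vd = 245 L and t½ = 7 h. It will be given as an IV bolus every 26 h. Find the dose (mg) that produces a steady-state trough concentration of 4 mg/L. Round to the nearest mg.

11883 mg

τ/t½ = 26/7 ≈ 3.7143, so f = (1/2)^(26/7) ≈ 0.076188.
Cmin,ss = (D/Vd)·f/(1−f), so D = Cmin,ss·Vd·(1−f)/f.
D = 4 × 245 × (1−f)/f ≈ 4 × 245 × 12.12543 ≈ 11882.92 mg.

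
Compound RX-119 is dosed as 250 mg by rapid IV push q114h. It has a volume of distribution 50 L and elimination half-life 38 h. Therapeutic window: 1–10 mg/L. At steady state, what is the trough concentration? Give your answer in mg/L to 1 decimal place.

0.7 mg/L

The dosing interval is 3 half-lives, so f = 2^(−3) = 0.125.
At steady state, R = 1/(1 − 0.125) = 8/7.
Single-dose peak C₀ = D/Vd = 250/50 = 5 mg/L.
Steady-state peak Cmax,ss = C₀·R = 5 × 8/7 ≈ 5.714 mg/L.
Steady-state trough Cmin,ss = Cmax,ss·f ≈ 5.714 × 0.125 ≈ 0.714 mg/L.
Trough 0.7 mg/L vs MEC 1 mg/L: subtherapeutic.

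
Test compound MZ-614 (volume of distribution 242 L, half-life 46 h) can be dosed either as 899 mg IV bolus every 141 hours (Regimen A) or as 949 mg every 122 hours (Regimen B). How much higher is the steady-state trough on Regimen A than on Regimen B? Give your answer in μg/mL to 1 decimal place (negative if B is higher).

Regimen A: f = (1/2)^(141/46) ≈ 0.1195; Cmin,ss = (899/242)·f/(1−f) ≈ 0.504 μg/mL.
Regimen B: f = (1/2)^(122/46) ≈ 0.1591; Cmin,ss = (949/242)·f/(1−f) ≈ 0.742 μg/mL.
Difference ≈ 0.504 − 0.742 ≈ -0.238 μg/mL.

-0.2 μg/mL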